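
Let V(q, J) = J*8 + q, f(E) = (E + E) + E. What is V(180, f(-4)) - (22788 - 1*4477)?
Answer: -18227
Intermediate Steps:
f(E) = 3*E (f(E) = 2*E + E = 3*E)
V(q, J) = q + 8*J (V(q, J) = 8*J + q = q + 8*J)
V(180, f(-4)) - (22788 - 1*4477) = (180 + 8*(3*(-4))) - (22788 - 1*4477) = (180 + 8*(-12)) - (22788 - 4477) = (180 - 96) - 1*18311 = 84 - 18311 = -18227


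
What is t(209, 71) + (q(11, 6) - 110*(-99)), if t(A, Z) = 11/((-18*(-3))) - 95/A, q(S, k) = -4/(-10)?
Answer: 32343743/2970 ≈ 10890.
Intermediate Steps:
q(S, k) = ⅖ (q(S, k) = -4*(-⅒) = ⅖)
t(A, Z) = 11/54 - 95/A
t(209, 71) + (q(11, 6) - 110*(-99)) = (11/54 - 95/209) + (⅖ - 110*(-99)) = (11/54 - 95*1/209) + (⅖ + 10890) = (11/54 - 5/11) + 54452/5 = -149/594 + 54452/5 = 32343743/2970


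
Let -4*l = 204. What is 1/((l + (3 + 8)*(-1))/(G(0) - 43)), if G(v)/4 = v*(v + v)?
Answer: 43/62 ≈ 0.69355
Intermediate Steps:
l = -51 (l = -¼*204 = -51)
G(v) = 8*v² (G(v) = 4*(v*(v + v)) = 4*(v*(2*v)) = 4*(2*v²) = 8*v²)
1/((l + (3 + 8)*(-1))/(G(0) - 43)) = 1/((-51 + (3 + 8)*(-1))/(8*0² - 43)) = 1/((-51 + 11*(-1))/(8*0 - 43)) = 1/((-51 - 11)/(0 - 43)) = 1/(-62/(-43)) = 1/(-62*(-1/43)) = 1/(62/43) = 43/62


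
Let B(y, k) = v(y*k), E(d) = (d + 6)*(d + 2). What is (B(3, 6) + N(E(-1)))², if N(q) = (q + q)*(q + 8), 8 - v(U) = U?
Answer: 14400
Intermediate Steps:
v(U) = 8 - U
E(d) = (2 + d)*(6 + d) (E(d) = (6 + d)*(2 + d) = (2 + d)*(6 + d))
B(y, k) = 8 - k*y (B(y, k) = 8 - y*k = 8 - k*y)
N(q) = 2*q*(8 + q) (N(q) = (2*q)*(8 + q) = 2*q*(8 + q))
(B(3, 6) + N(E(-1)))² = ((8 - 1*6*3) + 2*(12 + (-1)² + 8*(-1))*(8 + (12 + (-1)² + 8*(-1))))² = ((8 - 18) + 2*(12 + 1 - 8)*(8 + (12 + 1 - 8)))² = (-10 + 2*5*(8 + 5))² = (-10 + 2*5*13)² = (-10 + 130)² = 120² = 14400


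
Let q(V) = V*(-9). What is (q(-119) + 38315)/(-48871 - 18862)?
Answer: -39386/67733 ≈ -0.58149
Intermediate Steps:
q(V) = -9*V
(q(-119) + 38315)/(-48871 - 18862) = (-9*(-119) + 38315)/(-48871 - 18862) = (1071 + 38315)/(-67733) = 39386*(-1/67733) = -39386/67733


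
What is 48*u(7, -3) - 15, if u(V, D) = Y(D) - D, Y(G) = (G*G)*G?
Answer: -1167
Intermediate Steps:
Y(G) = G³ (Y(G) = G²*G = G³)
u(V, D) = D³ - D
48*u(7, -3) - 15 = 48*((-3)³ - 1*(-3)) - 15 = 48*(-27 + 3) - 15 = 48*(-24) - 15 = -1152 - 15 = -1167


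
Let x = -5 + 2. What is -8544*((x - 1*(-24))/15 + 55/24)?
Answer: -157708/5 ≈ -31542.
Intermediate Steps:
x = -3
-8544*((x - 1*(-24))/15 + 55/24) = -8544*((-3 - 1*(-24))/15 + 55/24) = -8544*((-3 + 24)*(1/15) + 55*(1/24)) = -8544*(21*(1/15) + 55/24) = -8544*(7/5 + 55/24) = -8544*443/120 = -157708/5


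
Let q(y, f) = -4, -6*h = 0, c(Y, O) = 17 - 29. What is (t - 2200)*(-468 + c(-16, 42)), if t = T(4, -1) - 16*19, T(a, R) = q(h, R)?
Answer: 1203840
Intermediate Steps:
c(Y, O) = -12
h = 0 (h = -⅙*0 = 0)
T(a, R) = -4
t = -308 (t = -4 - 16*19 = -4 - 304 = -308)
(t - 2200)*(-468 + c(-16, 42)) = (-308 - 2200)*(-468 - 12) = -2508*(-480) = 1203840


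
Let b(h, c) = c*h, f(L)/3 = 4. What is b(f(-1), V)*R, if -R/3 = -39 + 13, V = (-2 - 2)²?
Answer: 14976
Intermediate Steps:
f(L) = 12 (f(L) = 3*4 = 12)
V = 16 (V = (-4)² = 16)
R = 78 (R = -3*(-39 + 13) = -3*(-26) = 78)
b(f(-1), V)*R = (16*12)*78 = 192*78 = 14976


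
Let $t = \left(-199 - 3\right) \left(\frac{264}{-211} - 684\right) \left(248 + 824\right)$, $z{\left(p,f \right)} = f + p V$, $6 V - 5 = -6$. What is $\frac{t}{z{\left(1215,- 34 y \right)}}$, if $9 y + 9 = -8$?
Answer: $- \frac{563573949696}{525179} \approx -1.0731 \cdot 10^{6}$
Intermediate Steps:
$V = - \frac{1}{6}$ ($V = \frac{5}{6} + \frac{1}{6} \left(-6\right) = \frac{5}{6} - 1 = - \frac{1}{6} \approx -0.16667$)
$y = - \frac{17}{9}$ ($y = -1 + \frac{1}{9} \left(-8\right) = -1 - \frac{8}{9} = - \frac{17}{9} \approx -1.8889$)
$z{\left(p,f \right)} = f - \frac{p}{6}$ ($z{\left(p,f \right)} = f + p \left(- \frac{1}{6}\right) = f - \frac{p}{6}$)
$t = \frac{31309663872}{211}$ ($t = - 202 \left(264 \left(- \frac{1}{211}\right) - 684\right) 1072 = - 202 \left(- \frac{264}{211} - 684\right) 1072 = \left(-202\right) \left(- \frac{144588}{211}\right) 1072 = \frac{29206776}{211} \cdot 1072 = \frac{31309663872}{211} \approx 1.4839 \cdot 10^{8}$)
$\frac{t}{z{\left(1215,- 34 y \right)}} = \frac{31309663872}{211 \left(\left(-34\right) \left(- \frac{17}{9}\right) - \frac{405}{2}\right)} = \frac{31309663872}{211 \left(\frac{578}{9} - \frac{405}{2}\right)} = \frac{31309663872}{211 \left(- \frac{2489}{18}\right)} = \frac{31309663872}{211} \left(- \frac{18}{2489}\right) = - \frac{563573949696}{525179}$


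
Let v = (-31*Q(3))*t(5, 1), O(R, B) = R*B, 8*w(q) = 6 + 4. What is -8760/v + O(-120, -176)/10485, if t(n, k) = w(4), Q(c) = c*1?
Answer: 1676512/21669 ≈ 77.369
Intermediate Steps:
Q(c) = c
w(q) = 5/4 (w(q) = (6 + 4)/8 = (1/8)*10 = 5/4)
t(n, k) = 5/4
O(R, B) = B*R
v = -465/4 (v = -31*3*(5/4) = -93*5/4 = -465/4 ≈ -116.25)
-8760/v + O(-120, -176)/10485 = -8760/(-465/4) - 176*(-120)/10485 = -8760*(-4/465) + 21120*(1/10485) = 2336/31 + 1408/699 = 1676512/21669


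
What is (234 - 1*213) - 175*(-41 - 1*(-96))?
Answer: -9604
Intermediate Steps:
(234 - 1*213) - 175*(-41 - 1*(-96)) = (234 - 213) - 175*(-41 + 96) = 21 - 175*55 = 21 - 9625 = -9604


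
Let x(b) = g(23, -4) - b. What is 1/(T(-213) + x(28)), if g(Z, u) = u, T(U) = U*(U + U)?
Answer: 1/90706 ≈ 1.1025e-5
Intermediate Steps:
T(U) = 2*U**2 (T(U) = U*(2*U) = 2*U**2)
x(b) = -4 - b
1/(T(-213) + x(28)) = 1/(2*(-213)**2 + (-4 - 1*28)) = 1/(2*45369 + (-4 - 28)) = 1/(90738 - 32) = 1/90706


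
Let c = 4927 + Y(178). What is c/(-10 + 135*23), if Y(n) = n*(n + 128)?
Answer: 11879/619 ≈ 19.191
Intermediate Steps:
Y(n) = n*(128 + n)
c = 59395 (c = 4927 + 178*(128 + 178) = 4927 + 178*306 = 4927 + 54468 = 59395)
c/(-10 + 135*23) = 59395/(-10 + 135*23) = 59395/(-10 + 3105) = 59395/3095 = 59395*(1/3095) = 11879/619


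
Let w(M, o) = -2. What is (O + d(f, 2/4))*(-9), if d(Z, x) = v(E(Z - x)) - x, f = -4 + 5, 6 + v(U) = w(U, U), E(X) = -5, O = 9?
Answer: -9/2 ≈ -4.5000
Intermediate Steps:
v(U) = -8 (v(U) = -6 - 2 = -8)
f = 1
d(Z, x) = -8 - x
(O + d(f, 2/4))*(-9) = (9 + (-8 - 2/4))*(-9) = (9 + (-8 - 1*½))*(-9) = (9 + (-8 - ½))*(-9) = (9 - 17/2)*(-9) = (½)*(-9) = -9/2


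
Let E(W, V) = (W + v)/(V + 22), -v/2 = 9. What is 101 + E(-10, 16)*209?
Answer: -53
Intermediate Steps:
v = -18 (v = -2*9 = -18)
E(W, V) = (-18 + W)/(22 + V) (E(W, V) = (W - 18)/(V + 22) = (-18 + W)/(22 + V))
101 + E(-10, 16)*209 = 101 + ((-18 - 10)/(22 + 16))*209 = 101 + (-28/38)*209 = 101 + ((1/38)*(-28))*209 = 101 - 14/19*209 = 101 - 154 = -53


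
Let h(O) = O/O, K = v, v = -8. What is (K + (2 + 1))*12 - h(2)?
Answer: -61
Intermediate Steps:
K = -8
h(O) = 1
(K + (2 + 1))*12 - h(2) = (-8 + (2 + 1))*12 - 1*1 = (-8 + 3)*12 - 1 = -5*12 - 1 = -60 - 1 = -61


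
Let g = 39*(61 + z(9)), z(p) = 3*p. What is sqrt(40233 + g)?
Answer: sqrt(43665) ≈ 208.96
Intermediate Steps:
g = 3432 (g = 39*(61 + 3*9) = 39*(61 + 27) = 39*88 = 3432)
sqrt(40233 + g) = sqrt(40233 + 3432) = sqrt(43665)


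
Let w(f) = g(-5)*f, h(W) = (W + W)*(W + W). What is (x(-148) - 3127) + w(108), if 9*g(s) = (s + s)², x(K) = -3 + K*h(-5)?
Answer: -16730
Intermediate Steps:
h(W) = 4*W² (h(W) = (2*W)*(2*W) = 4*W²)
x(K) = -3 + 100*K (x(K) = -3 + K*(4*(-5)²) = -3 + K*(4*25) = -3 + K*100 = -3 + 100*K)
g(s) = 4*s²/9 (g(s) = (s + s)²/9 = (2*s)²/9 = (4*s²)/9 = 4*s²/9)
w(f) = 100*f/9 (w(f) = ((4/9)*(-5)²)*f = ((4/9)*25)*f = 100*f/9)
(x(-148) - 3127) + w(108) = ((-3 + 100*(-148)) - 3127) + (100/9)*108 = ((-3 - 14800) - 3127) + 1200 = (-14803 - 3127) + 1200 = -17930 + 1200 = -16730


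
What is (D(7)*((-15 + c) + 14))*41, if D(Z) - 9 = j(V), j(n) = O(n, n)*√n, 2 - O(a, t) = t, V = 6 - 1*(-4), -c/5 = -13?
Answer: 23616 - 20992*√10 ≈ -42767.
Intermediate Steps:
c = 65 (c = -5*(-13) = 65)
V = 10 (V = 6 + 4 = 10)
O(a, t) = 2 - t
j(n) = √n*(2 - n) (j(n) = (2 - n)*√n = √n*(2 - n))
D(Z) = 9 - 8*√10 (D(Z) = 9 + √10*(2 - 1*10) = 9 + √10*(2 - 10) = 9 + √10*(-8) = 9 - 8*√10)
(D(7)*((-15 + c) + 14))*41 = ((9 - 8*√10)*((-15 + 65) + 14))*41 = ((9 - 8*√10)*(50 + 14))*41 = ((9 - 8*√10)*64)*41 = (576 - 512*√10)*41 = 23616 - 20992*√10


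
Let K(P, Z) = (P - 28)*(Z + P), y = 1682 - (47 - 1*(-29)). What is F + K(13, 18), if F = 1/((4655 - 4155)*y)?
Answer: -373394999/803000 ≈ -465.00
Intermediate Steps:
y = 1606 (y = 1682 - (47 + 29) = 1682 - 1*76 = 1682 - 76 = 1606)
K(P, Z) = (-28 + P)*(P + Z)
F = 1/803000 (F = 1/((4655 - 4155)*1606) = (1/1606)/500 = (1/500)*(1/1606) = 1/803000 ≈ 1.2453e-6)
F + K(13, 18) = 1/803000 + (13**2 - 28*13 - 28*18 + 13*18) = 1/803000 + (169 - 364 - 504 + 234) = 1/803000 - 465 = -373394999/803000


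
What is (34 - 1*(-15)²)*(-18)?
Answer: 3438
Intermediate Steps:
(34 - 1*(-15)²)*(-18) = (34 - 1*225)*(-18) = (34 - 225)*(-18) = -191*(-18) = 3438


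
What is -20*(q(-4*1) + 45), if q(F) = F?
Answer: -820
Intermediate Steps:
-20*(q(-4*1) + 45) = -20*(-4*1 + 45) = -20*(-4 + 45) = -20*41 = -820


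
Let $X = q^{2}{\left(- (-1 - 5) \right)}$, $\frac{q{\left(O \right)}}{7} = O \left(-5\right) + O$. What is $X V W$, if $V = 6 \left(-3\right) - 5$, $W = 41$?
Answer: $-26615232$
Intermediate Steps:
$V = -23$ ($V = -18 - 5 = -23$)
$q{\left(O \right)} = - 28 O$ ($q{\left(O \right)} = 7 \left(O \left(-5\right) + O\right) = 7 \left(- 5 O + O\right) = 7 \left(- 4 O\right) = - 28 O$)
$X = 28224$ ($X = \left(- 28 \left(- (-1 - 5)\right)\right)^{2} = \left(- 28 \left(\left(-1\right) \left(-6\right)\right)\right)^{2} = \left(\left(-28\right) 6\right)^{2} = \left(-168\right)^{2} = 28224$)
$X V W = 28224 \left(-23\right) 41 = \left(-649152\right) 41 = -26615232$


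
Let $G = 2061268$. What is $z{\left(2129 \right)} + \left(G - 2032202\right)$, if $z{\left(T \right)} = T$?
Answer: $31195$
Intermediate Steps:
$z{\left(2129 \right)} + \left(G - 2032202\right) = 2129 + \left(2061268 - 2032202\right) = 2129 + 29066 = 31195$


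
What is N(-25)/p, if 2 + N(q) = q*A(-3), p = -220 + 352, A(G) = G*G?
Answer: -227/132 ≈ -1.7197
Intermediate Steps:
A(G) = G²
p = 132
N(q) = -2 + 9*q (N(q) = -2 + q*(-3)² = -2 + q*9 = -2 + 9*q)
N(-25)/p = (-2 + 9*(-25))/132 = (-2 - 225)*(1/132) = -227*1/132 = -227/132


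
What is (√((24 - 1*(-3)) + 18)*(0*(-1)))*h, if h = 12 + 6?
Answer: 0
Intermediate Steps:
h = 18
(√((24 - 1*(-3)) + 18)*(0*(-1)))*h = (√((24 - 1*(-3)) + 18)*(0*(-1)))*18 = (√((24 + 3) + 18)*0)*18 = (√(27 + 18)*0)*18 = (√45*0)*18 = ((3*√5)*0)*18 = 0*18 = 0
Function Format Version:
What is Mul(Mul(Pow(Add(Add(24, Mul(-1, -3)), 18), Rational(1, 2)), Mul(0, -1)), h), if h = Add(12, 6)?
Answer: 0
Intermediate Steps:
h = 18
Mul(Mul(Pow(Add(Add(24, Mul(-1, -3)), 18), Rational(1, 2)), Mul(0, -1)), h) = Mul(Mul(Pow(Add(Add(24, Mul(-1, -3)), 18), Rational(1, 2)), Mul(0, -1)), 18) = Mul(Mul(Pow(Add(Add(24, 3), 18), Rational(1, 2)), 0), 18) = Mul(Mul(Pow(Add(27, 18), Rational(1, 2)), 0), 18) = Mul(Mul(Pow(45, Rational(1, 2)), 0), 18) = Mul(Mul(Mul(3, Pow(5, Rational(1, 2))), 0), 18) = Mul(0, 18) = 0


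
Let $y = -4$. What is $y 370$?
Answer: $-1480$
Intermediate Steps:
$y 370 = \left(-4\right) 370 = -1480$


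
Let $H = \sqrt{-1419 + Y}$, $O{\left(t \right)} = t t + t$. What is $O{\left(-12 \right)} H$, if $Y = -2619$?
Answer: $132 i \sqrt{4038} \approx 8388.0 i$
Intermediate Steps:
$O{\left(t \right)} = t + t^{2}$ ($O{\left(t \right)} = t^{2} + t = t + t^{2}$)
$H = i \sqrt{4038}$ ($H = \sqrt{-1419 - 2619} = \sqrt{-4038} = i \sqrt{4038} \approx 63.545 i$)
$O{\left(-12 \right)} H = - 12 \left(1 - 12\right) i \sqrt{4038} = \left(-12\right) \left(-11\right) i \sqrt{4038} = 132 i \sqrt{4038}$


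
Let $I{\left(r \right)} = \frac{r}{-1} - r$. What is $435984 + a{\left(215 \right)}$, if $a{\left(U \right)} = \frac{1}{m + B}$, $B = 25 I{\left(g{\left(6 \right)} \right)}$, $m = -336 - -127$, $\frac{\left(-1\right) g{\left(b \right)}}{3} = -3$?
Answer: $\frac{287313455}{659} \approx 4.3598 \cdot 10^{5}$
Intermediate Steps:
$g{\left(b \right)} = 9$ ($g{\left(b \right)} = \left(-3\right) \left(-3\right) = 9$)
$I{\left(r \right)} = - 2 r$ ($I{\left(r \right)} = r \left(-1\right) - r = - r - r = - 2 r$)
$m = -209$ ($m = -336 + 127 = -209$)
$B = -450$ ($B = 25 \left(\left(-2\right) 9\right) = 25 \left(-18\right) = -450$)
$a{\left(U \right)} = - \frac{1}{659}$ ($a{\left(U \right)} = \frac{1}{-209 - 450} = \frac{1}{-659} = - \frac{1}{659}$)
$435984 + a{\left(215 \right)} = 435984 - \frac{1}{659} = \frac{287313455}{659}$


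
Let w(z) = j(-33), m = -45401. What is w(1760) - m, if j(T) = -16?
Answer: 45385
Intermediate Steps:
w(z) = -16
w(1760) - m = -16 - 1*(-45401) = -16 + 45401 = 45385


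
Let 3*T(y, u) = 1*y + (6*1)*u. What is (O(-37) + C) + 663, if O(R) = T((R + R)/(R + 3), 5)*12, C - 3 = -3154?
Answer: -40108/17 ≈ -2359.3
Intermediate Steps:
C = -3151 (C = 3 - 3154 = -3151)
T(y, u) = 2*u + y/3 (T(y, u) = (1*y + (6*1)*u)/3 = (y + 6*u)/3 = 2*u + y/3)
O(R) = 120 + 8*R/(3 + R) (O(R) = (2*5 + ((R + R)/(R + 3))/3)*12 = (10 + ((2*R)/(3 + R))/3)*12 = (10 + (2*R/(3 + R))/3)*12 = (10 + 2*R/(3*(3 + R)))*12 = 120 + 8*R/(3 + R))
(O(-37) + C) + 663 = (8*(45 + 16*(-37))/(3 - 37) - 3151) + 663 = (8*(45 - 592)/(-34) - 3151) + 663 = (8*(-1/34)*(-547) - 3151) + 663 = (2188/17 - 3151) + 663 = -51379/17 + 663 = -40108/17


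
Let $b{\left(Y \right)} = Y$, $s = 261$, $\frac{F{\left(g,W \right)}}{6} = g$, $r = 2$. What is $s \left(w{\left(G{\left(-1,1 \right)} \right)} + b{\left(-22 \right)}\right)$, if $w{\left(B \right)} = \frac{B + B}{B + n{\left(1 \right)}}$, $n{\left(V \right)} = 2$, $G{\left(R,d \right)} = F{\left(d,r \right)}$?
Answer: $- \frac{10701}{2} \approx -5350.5$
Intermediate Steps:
$F{\left(g,W \right)} = 6 g$
$G{\left(R,d \right)} = 6 d$
$w{\left(B \right)} = \frac{2 B}{2 + B}$ ($w{\left(B \right)} = \frac{B + B}{B + 2} = \frac{2 B}{2 + B}$)
$s \left(w{\left(G{\left(-1,1 \right)} \right)} + b{\left(-22 \right)}\right) = 261 \left(\frac{2 \cdot 6 \cdot 1}{2 + 6 \cdot 1} - 22\right) = 261 \left(2 \cdot 6 \frac{1}{2 + 6} - 22\right) = 261 \left(2 \cdot 6 \cdot \frac{1}{8} - 22\right) = 261 \left(\frac{3}{2} - 22\right) = 261 \left(- \frac{41}{2}\right) = - \frac{10701}{2}$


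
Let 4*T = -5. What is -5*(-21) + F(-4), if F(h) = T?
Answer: 415/4 ≈ 103.75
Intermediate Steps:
T = -5/4 (T = (¼)*(-5) = -5/4 ≈ -1.2500)
F(h) = -5/4
-5*(-21) + F(-4) = -5*(-21) - 5/4 = 105 - 5/4 = 415/4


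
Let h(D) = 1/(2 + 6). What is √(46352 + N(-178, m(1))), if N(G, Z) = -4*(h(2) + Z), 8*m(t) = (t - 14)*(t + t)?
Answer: √185458/2 ≈ 215.32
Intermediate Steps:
h(D) = ⅛ (h(D) = 1/8 = ⅛)
m(t) = t*(-14 + t)/4 (m(t) = ((t - 14)*(t + t))/8 = ((-14 + t)*(2*t))/8 = (2*t*(-14 + t))/8 = t*(-14 + t)/4)
N(G, Z) = -½ - 4*Z (N(G, Z) = -4*(⅛ + Z) = -½ - 4*Z)
√(46352 + N(-178, m(1))) = √(46352 + (-½ - (-14 + 1))) = √(46352 + (-½ - (-13))) = √(46352 + (-½ - 4*(-13/4))) = √(46352 + (-½ + 13)) = √(46352 + 25/2) = √(92729/2) = √185458/2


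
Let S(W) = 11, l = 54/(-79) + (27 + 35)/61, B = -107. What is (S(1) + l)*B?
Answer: -5843591/4819 ≈ -1212.6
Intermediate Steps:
l = 1604/4819 (l = 54*(-1/79) + 62*(1/61) = -54/79 + 62/61 = 1604/4819 ≈ 0.33285)
(S(1) + l)*B = (11 + 1604/4819)*(-107) = (54613/4819)*(-107) = -5843591/4819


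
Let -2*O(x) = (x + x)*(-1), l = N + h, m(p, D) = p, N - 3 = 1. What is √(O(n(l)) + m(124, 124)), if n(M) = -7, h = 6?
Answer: 3*√13 ≈ 10.817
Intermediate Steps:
N = 4 (N = 3 + 1 = 4)
l = 10 (l = 4 + 6 = 10)
O(x) = x (O(x) = -(x + x)*(-1)/2 = -2*x*(-1)/2 = -(-1)*x = x)
√(O(n(l)) + m(124, 124)) = √(-7 + 124) = √117 = 3*√13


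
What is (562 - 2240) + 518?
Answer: -1160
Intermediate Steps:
(562 - 2240) + 518 = -1678 + 518 = -1160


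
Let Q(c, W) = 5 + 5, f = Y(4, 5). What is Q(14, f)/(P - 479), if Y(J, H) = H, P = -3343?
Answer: -5/1911 ≈ -0.0026164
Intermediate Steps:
f = 5
Q(c, W) = 10
Q(14, f)/(P - 479) = 10/(-3343 - 479) = 10/(-3822) = 10*(-1/3822) = -5/1911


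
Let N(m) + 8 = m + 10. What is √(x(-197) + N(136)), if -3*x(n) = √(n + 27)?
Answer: √(1242 - 3*I*√170)/3 ≈ 11.749 - 0.18496*I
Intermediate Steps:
x(n) = -√(27 + n)/3 (x(n) = -√(n + 27)/3 = -√(27 + n)/3)
N(m) = 2 + m (N(m) = -8 + (m + 10) = -8 + (10 + m) = 2 + m)
√(x(-197) + N(136)) = √(-√(27 - 197)/3 + (2 + 136)) = √(-I*√170/3 + 138) = √(138 - I*√170/3)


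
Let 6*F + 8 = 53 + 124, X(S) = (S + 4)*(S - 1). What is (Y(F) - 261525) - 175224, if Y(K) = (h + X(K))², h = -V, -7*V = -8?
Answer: 20631697129/63504 ≈ 3.2489e+5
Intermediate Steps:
X(S) = (-1 + S)*(4 + S) (X(S) = (4 + S)*(-1 + S) = (-1 + S)*(4 + S))
V = 8/7 (V = -⅐*(-8) = 8/7 ≈ 1.1429)
F = 169/6 (F = -4/3 + (53 + 124)/6 = -4/3 + (⅙)*177 = -4/3 + 59/2 = 169/6 ≈ 28.167)
h = -8/7 (h = -1*8/7 = -8/7 ≈ -1.1429)
Y(K) = (-36/7 + K² + 3*K)² (Y(K) = (-8/7 + (-4 + K² + 3*K))² = (-36/7 + K² + 3*K)²)
(Y(F) - 261525) - 175224 = ((-36 + 7*(169/6)² + 21*(169/6))²/49 - 261525) - 175224 = ((-36 + 7*(28561/36) + 1183/2)²/49 - 261525) - 175224 = ((-36 + 199927/36 + 1183/2)²/49 - 261525) - 175224 = ((219925/36)²/49 - 261525) - 175224 = ((1/49)*(48367005625/1296) - 261525) - 175224 = (48367005625/63504 - 261525) - 175224 = 31759122025/63504 - 175224 = 20631697129/63504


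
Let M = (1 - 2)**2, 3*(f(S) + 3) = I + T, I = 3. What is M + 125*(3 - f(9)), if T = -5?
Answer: 2503/3 ≈ 834.33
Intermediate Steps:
f(S) = -11/3 (f(S) = -3 + (3 - 5)/3 = -3 + (1/3)*(-2) = -3 - 2/3 = -11/3)
M = 1 (M = (-1)**2 = 1)
M + 125*(3 - f(9)) = 1 + 125*(3 - 1*(-11/3)) = 1 + 125*(3 + 11/3) = 1 + 125*(20/3) = 1 + 2500/3 = 2503/3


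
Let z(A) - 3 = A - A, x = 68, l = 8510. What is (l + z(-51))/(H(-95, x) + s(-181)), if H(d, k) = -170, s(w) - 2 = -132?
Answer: -8513/300 ≈ -28.377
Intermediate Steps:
s(w) = -130 (s(w) = 2 - 132 = -130)
z(A) = 3 (z(A) = 3 + (A - A) = 3 + 0 = 3)
(l + z(-51))/(H(-95, x) + s(-181)) = (8510 + 3)/(-170 - 130) = 8513/(-300) = 8513*(-1/300) = -8513/300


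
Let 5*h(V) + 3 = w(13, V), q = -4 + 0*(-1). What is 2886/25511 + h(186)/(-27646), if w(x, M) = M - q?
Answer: 394161223/3526385530 ≈ 0.11177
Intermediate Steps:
q = -4 (q = -4 + 0 = -4)
w(x, M) = 4 + M (w(x, M) = M - 1*(-4) = M + 4 = 4 + M)
h(V) = ⅕ + V/5 (h(V) = -⅗ + (4 + V)/5 = -⅗ + (⅘ + V/5) = ⅕ + V/5)
2886/25511 + h(186)/(-27646) = 2886/25511 + (⅕ + (⅕)*186)/(-27646) = 2886*(1/25511) + (⅕ + 186/5)*(-1/27646) = 2886/25511 + (187/5)*(-1/27646) = 2886/25511 - 187/138230 = 394161223/3526385530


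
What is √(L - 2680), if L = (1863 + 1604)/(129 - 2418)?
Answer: 23*I*√26559267/2289 ≈ 51.783*I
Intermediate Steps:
L = -3467/2289 (L = 3467/(-2289) = 3467*(-1/2289) = -3467/2289 ≈ -1.5146)
√(L - 2680) = √(-3467/2289 - 2680) = √(-6137987/2289) = 23*I*√26559267/2289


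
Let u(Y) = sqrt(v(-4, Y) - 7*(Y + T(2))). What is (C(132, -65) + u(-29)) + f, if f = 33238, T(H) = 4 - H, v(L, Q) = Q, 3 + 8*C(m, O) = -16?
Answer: 265885/8 + 4*sqrt(10) ≈ 33248.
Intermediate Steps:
C(m, O) = -19/8 (C(m, O) = -3/8 + (1/8)*(-16) = -3/8 - 2 = -19/8)
u(Y) = sqrt(-14 - 6*Y) (u(Y) = sqrt(Y - 7*(Y + (4 - 1*2))) = sqrt(Y - 7*(Y + (4 - 2))) = sqrt(Y - 7*(Y + 2)) = sqrt(Y - 7*(2 + Y)) = sqrt(Y + (-14 - 7*Y)) = sqrt(-14 - 6*Y))
(C(132, -65) + u(-29)) + f = (-19/8 + sqrt(-14 - 6*(-29))) + 33238 = (-19/8 + sqrt(-14 + 174)) + 33238 = (-19/8 + sqrt(160)) + 33238 = (-19/8 + 4*sqrt(10)) + 33238 = 265885/8 + 4*sqrt(10)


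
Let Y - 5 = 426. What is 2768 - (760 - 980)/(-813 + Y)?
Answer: 528578/191 ≈ 2767.4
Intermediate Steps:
Y = 431 (Y = 5 + 426 = 431)
2768 - (760 - 980)/(-813 + Y) = 2768 - (760 - 980)/(-813 + 431) = 2768 - (-220)/(-382) = 2768 - (-220)*(-1)/382 = 2768 - 1*110/191 = 2768 - 110/191 = 528578/191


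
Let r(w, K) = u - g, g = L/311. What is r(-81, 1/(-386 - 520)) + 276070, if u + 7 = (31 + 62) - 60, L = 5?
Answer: 85865851/311 ≈ 2.7610e+5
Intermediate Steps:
u = 26 (u = -7 + ((31 + 62) - 60) = -7 + (93 - 60) = -7 + 33 = 26)
g = 5/311 ≈ 0.016077
r(w, K) = 8081/311 (r(w, K) = 26 - 1*5/311 = 26 - 5/311 = 8081/311)
r(-81, 1/(-386 - 520)) + 276070 = 8081/311 + 276070 = 85865851/311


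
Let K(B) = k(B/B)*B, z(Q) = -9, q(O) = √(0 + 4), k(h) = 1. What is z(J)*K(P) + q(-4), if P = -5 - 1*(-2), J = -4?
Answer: 29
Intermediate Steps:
q(O) = 2 (q(O) = √4 = 2)
P = -3 (P = -5 + 2 = -3)
K(B) = B (K(B) = 1*B = B)
z(J)*K(P) + q(-4) = -9*(-3) + 2 = 27 + 2 = 29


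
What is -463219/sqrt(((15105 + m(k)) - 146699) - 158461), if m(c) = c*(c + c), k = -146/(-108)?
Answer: 12506913*I*sqrt(845789722)/422894861 ≈ 860.1*I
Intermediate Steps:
k = 73/54 (k = -146*(-1/108) = 73/54 ≈ 1.3519)
m(c) = 2*c**2 (m(c) = c*(2*c) = 2*c**2)
-463219/sqrt(((15105 + m(k)) - 146699) - 158461) = -463219/sqrt(((15105 + 2*(73/54)**2) - 146699) - 158461) = -463219/sqrt(((15105 + 2*(5329/2916)) - 146699) - 158461) = -463219/sqrt(((15105 + 5329/1458) - 146699) - 158461) = -463219/sqrt((22028419/1458 - 146699) - 158461) = -463219/sqrt(-191858723/1458 - 158461) = -463219*(-27*I*sqrt(845789722)/422894861) = -(-12506913)*I*sqrt(845789722)/422894861 = 12506913*I*sqrt(845789722)/422894861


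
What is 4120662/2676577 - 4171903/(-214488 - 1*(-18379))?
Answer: 11974518520189/524900838893 ≈ 22.813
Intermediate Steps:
4120662/2676577 - 4171903/(-214488 - 1*(-18379)) = 4120662*(1/2676577) - 4171903/(-214488 + 18379) = 4120662/2676577 - 4171903/(-196109) = 4120662/2676577 - 4171903*(-1/196109) = 4120662/2676577 + 4171903/196109 = 11974518520189/524900838893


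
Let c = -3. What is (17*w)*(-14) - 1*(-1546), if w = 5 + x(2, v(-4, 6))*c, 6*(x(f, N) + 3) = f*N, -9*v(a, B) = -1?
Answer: -15836/9 ≈ -1759.6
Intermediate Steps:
v(a, B) = 1/9 (v(a, B) = -1/9*(-1) = 1/9)
x(f, N) = -3 + N*f/6 (x(f, N) = -3 + (f*N)/6 = -3 + (N*f)/6 = -3 + N*f/6)
w = 125/9 (w = 5 + (-3 + (1/6)*(1/9)*2)*(-3) = 5 + (-3 + 1/27)*(-3) = 5 - 80/27*(-3) = 5 + 80/9 = 125/9 ≈ 13.889)
(17*w)*(-14) - 1*(-1546) = (17*(125/9))*(-14) - 1*(-1546) = (2125/9)*(-14) + 1546 = -29750/9 + 1546 = -15836/9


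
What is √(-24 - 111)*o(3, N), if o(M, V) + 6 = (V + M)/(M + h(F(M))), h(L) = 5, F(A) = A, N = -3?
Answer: -18*I*√15 ≈ -69.714*I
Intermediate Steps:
o(M, V) = -6 + (M + V)/(5 + M) (o(M, V) = -6 + (V + M)/(M + 5) = -6 + (M + V)/(5 + M))
√(-24 - 111)*o(3, N) = √(-24 - 111)*((-30 - 3 - 5*3)/(5 + 3)) = √(-135)*((-30 - 3 - 15)/8) = (3*I*√15)*((⅛)*(-48)) = (3*I*√15)*(-6) = -18*I*√15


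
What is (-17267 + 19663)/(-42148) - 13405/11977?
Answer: -21203244/18028807 ≈ -1.1761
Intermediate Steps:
(-17267 + 19663)/(-42148) - 13405/11977 = 2396*(-1/42148) - 13405*1/11977 = -599/10537 - 1915/1711 = -21203244/18028807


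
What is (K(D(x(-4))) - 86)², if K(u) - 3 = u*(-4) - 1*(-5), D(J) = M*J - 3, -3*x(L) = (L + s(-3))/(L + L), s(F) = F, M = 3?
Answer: 15625/4 ≈ 3906.3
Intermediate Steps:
x(L) = -(-3 + L)/(6*L) (x(L) = -(L - 3)/(3*(L + L)) = -(-3 + L)/(3*(2*L)) = -(-3 + L)*1/(2*L)/3 = -(-3 + L)/(6*L))
D(J) = -3 + 3*J (D(J) = 3*J - 3 = -3 + 3*J)
K(u) = 8 - 4*u (K(u) = 3 + (u*(-4) - 1*(-5)) = 3 + (-4*u + 5) = 3 + (5 - 4*u) = 8 - 4*u)
(K(D(x(-4))) - 86)² = ((8 - 4*(-3 + 3*((⅙)*(3 - 1*(-4))/(-4)))) - 86)² = ((8 - 4*(-3 + 3*((⅙)*(-¼)*(3 + 4)))) - 86)² = ((8 - 4*(-3 + 3*((⅙)*(-¼)*7))) - 86)² = ((8 - 4*(-3 + 3*(-7/24))) - 86)² = ((8 - 4*(-3 - 7/8)) - 86)² = ((8 - 4*(-31/8)) - 86)² = ((8 + 31/2) - 86)² = (47/2 - 86)² = (-125/2)² = 15625/4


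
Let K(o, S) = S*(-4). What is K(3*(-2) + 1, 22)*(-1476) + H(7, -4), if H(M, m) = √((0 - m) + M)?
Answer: 129888 + √11 ≈ 1.2989e+5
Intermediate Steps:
H(M, m) = √(M - m) (H(M, m) = √(-m + M) = √(M - m))
K(o, S) = -4*S
K(3*(-2) + 1, 22)*(-1476) + H(7, -4) = -4*22*(-1476) + √(7 - 1*(-4)) = -88*(-1476) + √(7 + 4) = 129888 + √11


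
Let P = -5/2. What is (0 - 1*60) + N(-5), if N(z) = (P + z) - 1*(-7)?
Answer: -121/2 ≈ -60.500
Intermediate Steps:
P = -5/2 (P = -5*½ = -5/2 ≈ -2.5000)
N(z) = 9/2 + z (N(z) = (-5/2 + z) - 1*(-7) = (-5/2 + z) + 7 = 9/2 + z)
(0 - 1*60) + N(-5) = (0 - 1*60) + (9/2 - 5) = (0 - 60) - ½ = -60 - ½ = -121/2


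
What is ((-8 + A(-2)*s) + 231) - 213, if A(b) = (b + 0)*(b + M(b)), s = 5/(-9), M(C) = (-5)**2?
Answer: 320/9 ≈ 35.556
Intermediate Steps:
M(C) = 25
s = -5/9 (s = 5*(-1/9) = -5/9 ≈ -0.55556)
A(b) = b*(25 + b) (A(b) = (b + 0)*(b + 25) = b*(25 + b))
((-8 + A(-2)*s) + 231) - 213 = ((-8 - 2*(25 - 2)*(-5/9)) + 231) - 213 = ((-8 - 2*23*(-5/9)) + 231) - 213 = ((-8 - 46*(-5/9)) + 231) - 213 = ((-8 + 230/9) + 231) - 213 = (158/9 + 231) - 213 = 2237/9 - 213 = 320/9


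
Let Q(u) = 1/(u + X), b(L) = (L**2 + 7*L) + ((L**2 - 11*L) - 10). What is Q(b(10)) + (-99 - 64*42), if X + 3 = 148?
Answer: -822164/295 ≈ -2787.0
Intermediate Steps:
X = 145 (X = -3 + 148 = 145)
b(L) = -10 - 4*L + 2*L**2 (b(L) = (L**2 + 7*L) + (-10 + L**2 - 11*L) = -10 - 4*L + 2*L**2)
Q(u) = 1/(145 + u) (Q(u) = 1/(u + 145) = 1/(145 + u))
Q(b(10)) + (-99 - 64*42) = 1/(145 + (-10 - 4*10 + 2*10**2)) + (-99 - 64*42) = 1/(145 + (-10 - 40 + 2*100)) + (-99 - 2688) = 1/(145 + (-10 - 40 + 200)) - 2787 = 1/(145 + 150) - 2787 = 1/295 - 2787 = -822164/295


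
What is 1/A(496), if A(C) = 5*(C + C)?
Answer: 1/4960 ≈ 0.00020161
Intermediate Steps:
A(C) = 10*C (A(C) = 5*(2*C) = 10*C)
1/A(496) = 1/(10*496) = 1/4960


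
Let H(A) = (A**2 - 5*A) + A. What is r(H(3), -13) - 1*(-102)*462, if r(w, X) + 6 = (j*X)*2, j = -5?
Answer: 47248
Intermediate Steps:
H(A) = A**2 - 4*A
r(w, X) = -6 - 10*X (r(w, X) = -6 - 5*X*2 = -6 - 10*X)
r(H(3), -13) - 1*(-102)*462 = (-6 - 10*(-13)) - 1*(-102)*462 = (-6 + 130) + 102*462 = 124 + 47124 = 47248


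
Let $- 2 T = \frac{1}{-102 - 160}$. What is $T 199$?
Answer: $\frac{199}{524} \approx 0.37977$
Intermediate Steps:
$T = \frac{1}{524}$ ($T = - \frac{1}{2 \left(-102 - 160\right)} = - \frac{1}{2 \left(-262\right)} = \left(- \frac{1}{2}\right) \left(- \frac{1}{262}\right) = \frac{1}{524} \approx 0.0019084$)
$T 199 = \frac{1}{524} \cdot 199 = \frac{199}{524}$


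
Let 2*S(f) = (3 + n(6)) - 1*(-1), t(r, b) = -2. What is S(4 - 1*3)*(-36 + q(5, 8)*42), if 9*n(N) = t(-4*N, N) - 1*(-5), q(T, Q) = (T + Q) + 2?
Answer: 1287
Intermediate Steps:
q(T, Q) = 2 + Q + T (q(T, Q) = (Q + T) + 2 = 2 + Q + T)
n(N) = ⅓ (n(N) = (-2 - 1*(-5))/9 = (-2 + 5)/9 = (⅑)*3 = ⅓)
S(f) = 13/6 (S(f) = ((3 + ⅓) - 1*(-1))/2 = (10/3 + 1)/2 = (½)*(13/3) = 13/6)
S(4 - 1*3)*(-36 + q(5, 8)*42) = 13*(-36 + (2 + 8 + 5)*42)/6 = 13*(-36 + 15*42)/6 = 13*(-36 + 630)/6 = (13/6)*594 = 1287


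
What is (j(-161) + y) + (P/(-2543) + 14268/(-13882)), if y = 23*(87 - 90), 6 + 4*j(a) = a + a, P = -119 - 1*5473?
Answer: -2644623103/17650963 ≈ -149.83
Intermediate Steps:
P = -5592 (P = -119 - 5473 = -5592)
j(a) = -3/2 + a/2 (j(a) = -3/2 + (a + a)/4 = -3/2 + (2*a)/4 = -3/2 + a/2)
y = -69 (y = 23*(-3) = -69)
(j(-161) + y) + (P/(-2543) + 14268/(-13882)) = ((-3/2 + (½)*(-161)) - 69) + (-5592/(-2543) + 14268/(-13882)) = ((-3/2 - 161/2) - 69) + (-5592*(-1/2543) + 14268*(-1/13882)) = (-82 - 69) + (5592/2543 - 7134/6941) = -151 + 20672310/17650963 = -2644623103/17650963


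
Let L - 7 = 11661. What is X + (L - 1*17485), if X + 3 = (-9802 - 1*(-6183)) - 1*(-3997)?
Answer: -5442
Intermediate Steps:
L = 11668 (L = 7 + 11661 = 11668)
X = 375 (X = -3 + ((-9802 - 1*(-6183)) - 1*(-3997)) = -3 + ((-9802 + 6183) + 3997) = -3 + (-3619 + 3997) = -3 + 378 = 375)
X + (L - 1*17485) = 375 + (11668 - 1*17485) = 375 + (11668 - 17485) = 375 - 5817 = -5442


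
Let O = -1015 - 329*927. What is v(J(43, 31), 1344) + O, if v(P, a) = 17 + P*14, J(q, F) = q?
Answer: -305379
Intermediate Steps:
v(P, a) = 17 + 14*P
O = -305998 (O = -1015 - 304983 = -305998)
v(J(43, 31), 1344) + O = (17 + 14*43) - 305998 = (17 + 602) - 305998 = 619 - 305998 = -305379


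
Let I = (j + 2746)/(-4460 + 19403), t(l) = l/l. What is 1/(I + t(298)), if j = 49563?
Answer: 879/3956 ≈ 0.22219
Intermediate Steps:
t(l) = 1
I = 3077/879 (I = (49563 + 2746)/(-4460 + 19403) = 52309/14943 = 52309*(1/14943) = 3077/879 ≈ 3.5006)
1/(I + t(298)) = 1/(3077/879 + 1) = 1/(3956/879) = 879/3956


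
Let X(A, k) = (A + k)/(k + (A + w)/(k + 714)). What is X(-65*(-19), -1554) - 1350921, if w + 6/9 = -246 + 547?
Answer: -34393092519/25459 ≈ -1.3509e+6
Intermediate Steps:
w = 901/3 (w = -2/3 + (-246 + 547) = -2/3 + 301 = 901/3 ≈ 300.33)
X(A, k) = (A + k)/(k + (901/3 + A)/(714 + k)) (X(A, k) = (A + k)/(k + (A + 901/3)/(k + 714)) = (A + k)/(k + (901/3 + A)/(714 + k)))
X(-65*(-19), -1554) - 1350921 = 3*((-1554)**2 + 714*(-65*(-19)) + 714*(-1554) - 65*(-19)*(-1554))/(901 + 3*(-65*(-19)) + 3*(-1554)**2 + 2142*(-1554)) - 1350921 = 3*(2414916 + 714*1235 - 1109556 + 1235*(-1554))/(901 + 3*1235 + 3*2414916 - 3328668) - 1350921 = 3*(2414916 + 881790 - 1109556 - 1919190)/(901 + 3705 + 7244748 - 3328668) - 1350921 = 3*267960/3920686 - 1350921 = 3*(1/3920686)*267960 - 1350921 = 5220/25459 - 1350921 = -34393092519/25459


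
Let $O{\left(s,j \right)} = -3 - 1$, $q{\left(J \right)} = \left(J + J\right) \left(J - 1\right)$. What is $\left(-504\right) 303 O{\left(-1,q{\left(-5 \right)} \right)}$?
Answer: $610848$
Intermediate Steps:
$q{\left(J \right)} = 2 J \left(-1 + J\right)$
$O{\left(s,j \right)} = -4$ ($O{\left(s,j \right)} = -3 - 1 = -4$)
$\left(-504\right) 303 O{\left(-1,q{\left(-5 \right)} \right)} = \left(-504\right) 303 \left(-4\right) = \left(-152712\right) \left(-4\right) = 610848$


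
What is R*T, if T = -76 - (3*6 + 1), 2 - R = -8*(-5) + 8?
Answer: 4370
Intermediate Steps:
R = -46 (R = 2 - (-8*(-5) + 8) = 2 - (40 + 8) = 2 - 1*48 = 2 - 48 = -46)
T = -95 (T = -76 - (18 + 1) = -76 - 1*19 = -76 - 19 = -95)
R*T = -46*(-95) = 4370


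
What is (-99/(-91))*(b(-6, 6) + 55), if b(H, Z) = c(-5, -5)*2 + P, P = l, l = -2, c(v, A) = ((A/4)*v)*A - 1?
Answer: -2277/182 ≈ -12.511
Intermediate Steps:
c(v, A) = -1 + v*A²/4 (c(v, A) = ((A*(¼))*v)*A - 1 = ((A/4)*v)*A - 1 = (A*v/4)*A - 1 = v*A²/4 - 1 = -1 + v*A²/4)
P = -2
b(H, Z) = -133/2 (b(H, Z) = (-1 + (¼)*(-5)*(-5)²)*2 - 2 = (-1 + (¼)*(-5)*25)*2 - 2 = (-1 - 125/4)*2 - 2 = -129/4*2 - 2 = -129/2 - 2 = -133/2)
(-99/(-91))*(b(-6, 6) + 55) = (-99/(-91))*(-133/2 + 55) = -99*(-1/91)*(-23/2) = (99/91)*(-23/2) = -2277/182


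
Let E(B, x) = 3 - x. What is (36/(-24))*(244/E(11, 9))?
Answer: 61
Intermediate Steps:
(36/(-24))*(244/E(11, 9)) = (36/(-24))*(244/(3 - 1*9)) = (36*(-1/24))*(244/(3 - 9)) = -366/(-6) = -366*(-1)/6 = -3/2*(-122/3) = 61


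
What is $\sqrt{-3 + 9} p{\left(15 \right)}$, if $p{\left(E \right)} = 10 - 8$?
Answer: $2 \sqrt{6} \approx 4.899$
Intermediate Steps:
$p{\left(E \right)} = 2$ ($p{\left(E \right)} = 10 - 8 = 2$)
$\sqrt{-3 + 9} p{\left(15 \right)} = \sqrt{-3 + 9} \cdot 2 = \sqrt{6} \cdot 2 = 2 \sqrt{6}$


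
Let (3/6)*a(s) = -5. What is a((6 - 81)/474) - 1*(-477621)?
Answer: 477611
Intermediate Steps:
a(s) = -10 (a(s) = 2*(-5) = -10)
a((6 - 81)/474) - 1*(-477621) = -10 - 1*(-477621) = -10 + 477621 = 477611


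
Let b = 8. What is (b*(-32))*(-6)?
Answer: 1536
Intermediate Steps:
(b*(-32))*(-6) = (8*(-32))*(-6) = -256*(-6) = 1536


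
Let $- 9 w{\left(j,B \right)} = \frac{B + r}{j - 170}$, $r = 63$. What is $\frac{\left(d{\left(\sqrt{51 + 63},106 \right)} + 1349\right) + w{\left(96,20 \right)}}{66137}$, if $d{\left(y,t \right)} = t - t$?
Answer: $\frac{898517}{44047242} \approx 0.020399$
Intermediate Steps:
$d{\left(y,t \right)} = 0$
$w{\left(j,B \right)} = - \frac{63 + B}{9 \left(-170 + j\right)}$ ($w{\left(j,B \right)} = - \frac{\left(B + 63\right) \frac{1}{j - 170}}{9} = - \frac{\left(63 + B\right) \frac{1}{-170 + j}}{9} = - \frac{\frac{1}{-170 + j} \left(63 + B\right)}{9} = - \frac{63 + B}{9 \left(-170 + j\right)}$)
$\frac{\left(d{\left(\sqrt{51 + 63},106 \right)} + 1349\right) + w{\left(96,20 \right)}}{66137} = \frac{\left(0 + 1349\right) + \frac{-63 - 20}{9 \left(-170 + 96\right)}}{66137} = \left(1349 + \frac{-63 - 20}{9 \left(-74\right)}\right) \frac{1}{66137} = \left(1349 + \frac{1}{9} \left(- \frac{1}{74}\right) \left(-83\right)\right) \frac{1}{66137} = \left(1349 + \frac{83}{666}\right) \frac{1}{66137} = \frac{898517}{666} \cdot \frac{1}{66137} = \frac{898517}{44047242}$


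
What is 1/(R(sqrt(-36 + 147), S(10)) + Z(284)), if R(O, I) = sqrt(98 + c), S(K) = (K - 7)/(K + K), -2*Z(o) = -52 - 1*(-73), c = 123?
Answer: 42/443 + 4*sqrt(221)/443 ≈ 0.22904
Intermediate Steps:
Z(o) = -21/2 (Z(o) = -(-52 - 1*(-73))/2 = -(-52 + 73)/2 = -1/2*21 = -21/2)
S(K) = (-7 + K)/(2*K) (S(K) = (-7 + K)/((2*K)) = (-7 + K)*(1/(2*K)) = (-7 + K)/(2*K))
R(O, I) = sqrt(221) (R(O, I) = sqrt(98 + 123) = sqrt(221))
1/(R(sqrt(-36 + 147), S(10)) + Z(284)) = 1/(sqrt(221) - 21/2) = 1/(-21/2 + sqrt(221))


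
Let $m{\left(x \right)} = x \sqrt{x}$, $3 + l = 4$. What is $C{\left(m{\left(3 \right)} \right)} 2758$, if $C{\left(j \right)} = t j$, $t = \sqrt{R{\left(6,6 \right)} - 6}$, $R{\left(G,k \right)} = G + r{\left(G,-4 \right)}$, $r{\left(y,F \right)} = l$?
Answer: $8274 \sqrt{3} \approx 14331.0$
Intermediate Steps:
$l = 1$ ($l = -3 + 4 = 1$)
$r{\left(y,F \right)} = 1$
$m{\left(x \right)} = x^{\frac{3}{2}}$
$R{\left(G,k \right)} = 1 + G$ ($R{\left(G,k \right)} = G + 1 = 1 + G$)
$t = 1$ ($t = \sqrt{\left(1 + 6\right) - 6} = \sqrt{7 - 6} = \sqrt{1} = 1$)
$C{\left(j \right)} = j$ ($C{\left(j \right)} = 1 j = j$)
$C{\left(m{\left(3 \right)} \right)} 2758 = 3^{\frac{3}{2}} \cdot 2758 = 3 \sqrt{3} \cdot 2758 = 8274 \sqrt{3}$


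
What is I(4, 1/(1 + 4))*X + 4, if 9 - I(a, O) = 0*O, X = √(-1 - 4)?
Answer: 4 + 9*I*√5 ≈ 4.0 + 20.125*I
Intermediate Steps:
X = I*√5 (X = √(-5) = I*√5 ≈ 2.2361*I)
I(a, O) = 9 (I(a, O) = 9 - 0*O = 9 - 1*0 = 9 + 0 = 9)
I(4, 1/(1 + 4))*X + 4 = 9*(I*√5) + 4 = 9*I*√5 + 4 = 4 + 9*I*√5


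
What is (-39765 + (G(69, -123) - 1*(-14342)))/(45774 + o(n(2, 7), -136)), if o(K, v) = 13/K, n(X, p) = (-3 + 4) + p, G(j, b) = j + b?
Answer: -203816/366205 ≈ -0.55656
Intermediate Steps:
G(j, b) = b + j
n(X, p) = 1 + p
(-39765 + (G(69, -123) - 1*(-14342)))/(45774 + o(n(2, 7), -136)) = (-39765 + ((-123 + 69) - 1*(-14342)))/(45774 + 13/(1 + 7)) = (-39765 + (-54 + 14342))/(45774 + 13/8) = (-39765 + 14288)/(45774 + 13*(1/8)) = -25477/(45774 + 13/8) = -25477/366205/8 = -25477*8/366205 = -203816/366205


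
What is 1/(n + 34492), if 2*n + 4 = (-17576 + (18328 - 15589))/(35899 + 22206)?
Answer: 116210/4008068063 ≈ 2.8994e-5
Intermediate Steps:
n = -247257/116210 (n = -2 + ((-17576 + (18328 - 15589))/(35899 + 22206))/2 = -2 + ((-17576 + 2739)/58105)/2 = -2 + (-14837*1/58105)/2 = -2 + (½)*(-14837/58105) = -2 - 14837/116210 = -247257/116210 ≈ -2.1277)
1/(n + 34492) = 1/(-247257/116210 + 34492) = 1/(4008068063/116210) = 116210/4008068063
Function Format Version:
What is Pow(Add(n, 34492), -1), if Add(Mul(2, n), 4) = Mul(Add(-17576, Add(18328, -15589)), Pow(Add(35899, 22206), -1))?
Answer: Rational(116210, 4008068063) ≈ 2.8994e-5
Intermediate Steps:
n = Rational(-247257, 116210) (n = Add(-2, Mul(Rational(1, 2), Mul(Add(-17576, Add(18328, -15589)), Pow(Add(35899, 22206), -1)))) = Add(-2, Mul(Rational(1, 2), Mul(Add(-17576, 2739), Pow(58105, -1)))) = Add(-2, Mul(Rational(1, 2), Mul(-14837, Rational(1, 58105)))) = Add(-2, Mul(Rational(1, 2), Rational(-14837, 58105))) = Add(-2, Rational(-14837, 116210)) = Rational(-247257, 116210) ≈ -2.1277)
Pow(Add(n, 34492), -1) = Pow(Add(Rational(-247257, 116210), 34492), -1) = Pow(Rational(4008068063, 116210), -1) = Rational(116210, 4008068063)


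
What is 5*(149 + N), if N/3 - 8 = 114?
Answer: 2575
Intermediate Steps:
N = 366 (N = 24 + 3*114 = 24 + 342 = 366)
5*(149 + N) = 5*(149 + 366) = 5*515 = 2575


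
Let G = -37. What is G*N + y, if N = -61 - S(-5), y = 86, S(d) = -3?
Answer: 2232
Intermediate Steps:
N = -58 (N = -61 - 1*(-3) = -61 + 3 = -58)
G*N + y = -37*(-58) + 86 = 2146 + 86 = 2232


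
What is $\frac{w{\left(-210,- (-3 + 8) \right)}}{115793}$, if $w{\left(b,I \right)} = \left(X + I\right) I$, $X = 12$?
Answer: $- \frac{35}{115793} \approx -0.00030226$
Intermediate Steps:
$w{\left(b,I \right)} = I \left(12 + I\right)$ ($w{\left(b,I \right)} = \left(12 + I\right) I = I \left(12 + I\right)$)
$\frac{w{\left(-210,- (-3 + 8) \right)}}{115793} = \frac{- (-3 + 8) \left(12 - \left(-3 + 8\right)\right)}{115793} = \left(-1\right) 5 \left(12 - 5\right) \frac{1}{115793} = - 5 \left(12 - 5\right) \frac{1}{115793} = \left(-5\right) 7 \cdot \frac{1}{115793} = \left(-35\right) \frac{1}{115793} = - \frac{35}{115793}$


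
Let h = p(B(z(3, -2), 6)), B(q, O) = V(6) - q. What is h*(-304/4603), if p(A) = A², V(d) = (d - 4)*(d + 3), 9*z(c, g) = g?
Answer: -8176384/372843 ≈ -21.930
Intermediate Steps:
z(c, g) = g/9
V(d) = (-4 + d)*(3 + d)
B(q, O) = 18 - q (B(q, O) = (-12 + 6² - 1*6) - q = (-12 + 36 - 6) - q = 18 - q)
h = 26896/81 (h = (18 - (-2)/9)² = (18 - 1*(-2/9))² = (18 + 2/9)² = (164/9)² = 26896/81 ≈ 332.05)
h*(-304/4603) = 26896*(-304/4603)/81 = 26896*(-304*1/4603)/81 = (26896/81)*(-304/4603) = -8176384/372843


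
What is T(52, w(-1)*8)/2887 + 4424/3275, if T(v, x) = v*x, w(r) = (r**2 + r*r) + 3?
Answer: 19584088/9454925 ≈ 2.0713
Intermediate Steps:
w(r) = 3 + 2*r**2 (w(r) = (r**2 + r**2) + 3 = 2*r**2 + 3 = 3 + 2*r**2)
T(52, w(-1)*8)/2887 + 4424/3275 = (52*((3 + 2*(-1)**2)*8))/2887 + 4424/3275 = (52*((3 + 2*1)*8))*(1/2887) + 4424*(1/3275) = (52*((3 + 2)*8))*(1/2887) + 4424/3275 = (52*(5*8))*(1/2887) + 4424/3275 = (52*40)*(1/2887) + 4424/3275 = 2080*(1/2887) + 4424/3275 = 2080/2887 + 4424/3275 = 19584088/9454925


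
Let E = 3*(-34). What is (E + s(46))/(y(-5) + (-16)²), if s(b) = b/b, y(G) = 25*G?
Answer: -101/131 ≈ -0.77099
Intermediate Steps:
s(b) = 1
E = -102
(E + s(46))/(y(-5) + (-16)²) = (-102 + 1)/(25*(-5) + (-16)²) = -101/(-125 + 256) = -101/131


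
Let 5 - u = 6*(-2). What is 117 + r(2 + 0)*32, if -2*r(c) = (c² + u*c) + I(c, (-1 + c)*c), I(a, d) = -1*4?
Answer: -427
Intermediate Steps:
u = 17 (u = 5 - 6*(-2) = 5 - 1*(-12) = 5 + 12 = 17)
I(a, d) = -4
r(c) = 2 - 17*c/2 - c²/2 (r(c) = -((c² + 17*c) - 4)/2 = -(-4 + c² + 17*c)/2 = 2 - 17*c/2 - c²/2)
117 + r(2 + 0)*32 = 117 + (2 - 17*(2 + 0)/2 - (2 + 0)²/2)*32 = 117 + (2 - 17/2*2 - ½*2²)*32 = 117 + (2 - 17 - ½*4)*32 = 117 + (2 - 17 - 2)*32 = 117 - 17*32 = 117 - 544 = -427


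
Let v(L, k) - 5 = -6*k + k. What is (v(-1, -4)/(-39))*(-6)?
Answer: 50/13 ≈ 3.8462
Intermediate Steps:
v(L, k) = 5 - 5*k (v(L, k) = 5 + (-6*k + k) = 5 - 5*k)
(v(-1, -4)/(-39))*(-6) = ((5 - 5*(-4))/(-39))*(-6) = -(5 + 20)/39*(-6) = -1/39*25*(-6) = -25/39*(-6) = 50/13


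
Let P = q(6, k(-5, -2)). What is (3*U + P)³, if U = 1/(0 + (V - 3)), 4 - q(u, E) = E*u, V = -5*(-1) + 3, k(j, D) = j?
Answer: 5177717/125 ≈ 41422.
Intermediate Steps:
V = 8 (V = 5 + 3 = 8)
q(u, E) = 4 - E*u
P = 34 (P = 4 - 1*(-5)*6 = 4 + 30 = 34)
U = ⅕ (U = 1/(0 + (8 - 3)) = 1/(0 + 5) = 1/5 = ⅕ ≈ 0.20000)
(3*U + P)³ = (3*(⅕) + 34)³ = (⅗ + 34)³ = (173/5)³ = 5177717/125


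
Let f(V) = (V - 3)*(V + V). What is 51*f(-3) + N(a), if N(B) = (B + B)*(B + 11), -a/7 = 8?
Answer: 6876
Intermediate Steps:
f(V) = 2*V*(-3 + V) (f(V) = (-3 + V)*(2*V) = 2*V*(-3 + V))
a = -56 (a = -7*8 = -56)
N(B) = 2*B*(11 + B) (N(B) = (2*B)*(11 + B) = 2*B*(11 + B))
51*f(-3) + N(a) = 51*(2*(-3)*(-3 - 3)) + 2*(-56)*(11 - 56) = 51*(2*(-3)*(-6)) + 2*(-56)*(-45) = 51*36 + 5040 = 1836 + 5040 = 6876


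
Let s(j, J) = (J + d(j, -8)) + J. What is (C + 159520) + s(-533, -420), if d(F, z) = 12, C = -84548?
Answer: 74144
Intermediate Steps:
s(j, J) = 12 + 2*J (s(j, J) = (J + 12) + J = (12 + J) + J = 12 + 2*J)
(C + 159520) + s(-533, -420) = (-84548 + 159520) + (12 + 2*(-420)) = 74972 + (12 - 840) = 74972 - 828 = 74144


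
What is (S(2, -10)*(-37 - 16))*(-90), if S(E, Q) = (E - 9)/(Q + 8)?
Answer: 16695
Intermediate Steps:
S(E, Q) = (-9 + E)/(8 + Q)
(S(2, -10)*(-37 - 16))*(-90) = (((-9 + 2)/(8 - 10))*(-37 - 16))*(-90) = ((-7/(-2))*(-53))*(-90) = (-½*(-7)*(-53))*(-90) = ((7/2)*(-53))*(-90) = -371/2*(-90) = 16695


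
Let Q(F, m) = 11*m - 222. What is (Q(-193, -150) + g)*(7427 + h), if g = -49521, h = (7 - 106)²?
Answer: -885398604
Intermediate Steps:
h = 9801 (h = (-99)² = 9801)
Q(F, m) = -222 + 11*m
(Q(-193, -150) + g)*(7427 + h) = ((-222 + 11*(-150)) - 49521)*(7427 + 9801) = ((-222 - 1650) - 49521)*17228 = (-1872 - 49521)*17228 = -51393*17228 = -885398604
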